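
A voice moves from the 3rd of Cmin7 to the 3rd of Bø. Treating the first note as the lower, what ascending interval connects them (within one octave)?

Cmin7 has E♭ as its 3rd, and Bø has D as its 3rd.
E♭ up to D spans 7 letter names and 11 semitones — a major seventh.

major seventh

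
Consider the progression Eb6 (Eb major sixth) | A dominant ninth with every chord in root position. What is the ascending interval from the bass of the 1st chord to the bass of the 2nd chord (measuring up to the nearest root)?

The roots are Eb and A.
From Eb to A: 6 semitones over a fourth = augmented.

augmented fourth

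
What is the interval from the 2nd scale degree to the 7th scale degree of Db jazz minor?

Spelling Db jazz minor: Db Eb Fb Gb Ab Bb C.
2nd scale degree = Eb; 7th degree = C.
Counting 6 letters and 9 half steps from Eb gives a major sixth.

major sixth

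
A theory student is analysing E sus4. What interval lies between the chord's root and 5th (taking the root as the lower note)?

P5

Spelling the chord: E-A-B.
That puts E below B.
Counting 5 letters and 7 half steps from E gives a perfect fifth.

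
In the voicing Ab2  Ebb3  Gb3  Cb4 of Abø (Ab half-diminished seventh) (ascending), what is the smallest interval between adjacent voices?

major third

Adjacent intervals: Ab2→Ebb3 = diminished fifth; Ebb3→Gb3 = major third; Gb3→Cb4 = perfect fourth.
The smallest is Ebb3 to Gb3, a major third (4 semitones).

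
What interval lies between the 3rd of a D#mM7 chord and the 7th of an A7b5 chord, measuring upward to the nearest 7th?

D#mM7 has F# as its 3rd, and A7b5 has G as its 7th.
2 letter names make it a second; at 1 semitone (a half step narrower than major) the quality is minor.

minor second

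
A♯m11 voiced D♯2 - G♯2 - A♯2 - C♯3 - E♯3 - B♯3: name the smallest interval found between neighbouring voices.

Adjacent intervals: D♯2→G♯2 = perfect fourth; G♯2→A♯2 = major second; A♯2→C♯3 = minor third; C♯3→E♯3 = major third; E♯3→B♯3 = perfect fifth.
The smallest is G♯2 to A♯2, a major second (2 semitones).

major second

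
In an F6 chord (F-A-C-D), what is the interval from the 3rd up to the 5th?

The 3rd is A and the 5th is C.
3 letter names make it a third; at 3 semitones (a half step narrower than major) the quality is minor.

minor 3rd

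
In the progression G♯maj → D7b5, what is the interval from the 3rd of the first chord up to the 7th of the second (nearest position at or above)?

The 3rd of G♯maj is B♯; the 7th of D7b5 is C.
From B♯ to C: 0 semitones over a second = diminished.

diminished second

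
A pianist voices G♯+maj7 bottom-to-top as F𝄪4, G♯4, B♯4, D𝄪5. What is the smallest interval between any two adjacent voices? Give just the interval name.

Adjacent intervals: F𝄪4→G♯4 = minor second; G♯4→B♯4 = major third; B♯4→D𝄪5 = major third.
The smallest is F𝄪4 to G♯4, a minor second (1 semitone).

minor second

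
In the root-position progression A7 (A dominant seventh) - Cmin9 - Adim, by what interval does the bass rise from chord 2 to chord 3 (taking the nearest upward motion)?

major 6th

The roots are C and A.
Counting 6 letters and 9 half steps from C gives a major sixth.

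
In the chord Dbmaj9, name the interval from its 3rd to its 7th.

perfect fifth

Dbmaj9: Db-F-Ab-C-Eb.
The 3rd is F and the 7th is C.
From F to C is 7 semitones, exactly the perfect fifth.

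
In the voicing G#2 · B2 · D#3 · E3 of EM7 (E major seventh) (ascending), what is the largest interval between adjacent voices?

major third

Adjacent intervals: G#2→B2 = minor third; B2→D#3 = major third; D#3→E3 = minor second.
The largest is B2 to D#3, a major third (4 semitones).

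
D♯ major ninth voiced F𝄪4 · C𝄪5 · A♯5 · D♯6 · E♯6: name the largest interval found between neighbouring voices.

m6

Adjacent intervals: F𝄪4→C𝄪5 = perfect fifth; C𝄪5→A♯5 = minor sixth; A♯5→D♯6 = perfect fourth; D♯6→E♯6 = major second.
The largest is C𝄪5 to A♯5, a minor sixth (8 semitones).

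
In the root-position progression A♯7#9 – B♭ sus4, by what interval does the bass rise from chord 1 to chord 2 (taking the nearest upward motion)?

d2

The roots are A♯ and B♭.
A♯ up to B♭ is 0 semitones, a whole step narrower than a major second, so the interval is diminished.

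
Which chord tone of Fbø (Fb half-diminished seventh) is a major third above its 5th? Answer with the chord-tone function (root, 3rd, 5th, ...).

7th

The chord tones of Fbm7b5 are Fb–Abb–Cbb–Ebb.
The 5th is Cbb. A major third above Cbb is Ebb.
Ebb is the chord's 7th.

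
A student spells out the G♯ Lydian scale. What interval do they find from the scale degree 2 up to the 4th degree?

Spelling the G♯ Lydian scale: G♯ A♯ B♯ C𝄪 D♯ E♯ F𝄪.
That puts A♯ below C𝄪.
A♯ up to C𝄪 spans 3 letter names and 4 semitones — a major third.

major third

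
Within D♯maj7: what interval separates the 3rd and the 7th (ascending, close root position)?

D♯Δ7 (D♯ major seventh) is spelled D♯-F𝄪-A♯-C𝄪.
3rd = F𝄪; 7th = C𝄪.
F𝄪 up to C𝄪 spans 5 letter names and 7 semitones — a perfect fifth.

perfect fifth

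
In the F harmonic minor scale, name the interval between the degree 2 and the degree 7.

The scale runs F G Ab Bb C Db E.
The degree 2 is G and the 7th scale degree is E.
Counting 6 letters and 9 half steps from G gives a major sixth.

major sixth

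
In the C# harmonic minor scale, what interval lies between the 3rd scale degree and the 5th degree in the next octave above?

Spelling the C# harmonic minor scale: C# D# E F# G# A B#.
3rd scale degree = E; scale degree 5 (up an octave) = G#.
Counting 10 letters and 16 half steps from E gives a major tenth.

major tenth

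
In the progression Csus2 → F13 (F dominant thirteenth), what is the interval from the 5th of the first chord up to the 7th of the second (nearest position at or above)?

minor 6th

The 5th of Csus2 is G; the 7th of F13 (F dominant thirteenth) is Eb.
6 letter names make it a sixth; at 8 semitones (a half step narrower than major) the quality is minor.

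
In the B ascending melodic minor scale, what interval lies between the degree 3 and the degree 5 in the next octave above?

M10

The scale runs B C♯ D E F♯ G♯ A♯.
The degree 3 is D and the degree 5 (up an octave) is F♯.
From D to F♯ is 16 semitones, exactly the major tenth.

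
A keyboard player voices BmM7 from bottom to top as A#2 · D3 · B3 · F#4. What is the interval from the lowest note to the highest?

The outer voices are A#2 and F#4.
From A# to F#: 20 semitones over a thirteenth = minor.

m13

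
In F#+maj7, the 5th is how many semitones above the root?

F#+maj7 is spelled F#, A#, C##, E#.
F# to C## is an augmented fifth: 8 semitones.

8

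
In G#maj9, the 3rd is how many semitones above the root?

Spelling the chord: G# B# D# F## A#.
G# to B# is a major third: 4 semitones.

4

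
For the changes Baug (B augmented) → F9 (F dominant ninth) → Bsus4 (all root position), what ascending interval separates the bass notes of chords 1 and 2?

The roots are B and F.
5 letter names make it a fifth; at 6 semitones (a half step narrower than perfect) the quality is diminished.

diminished 5th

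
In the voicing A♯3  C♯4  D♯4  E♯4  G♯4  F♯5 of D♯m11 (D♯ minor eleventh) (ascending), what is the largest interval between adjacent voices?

Adjacent intervals: A♯3→C♯4 = minor third; C♯4→D♯4 = major second; D♯4→E♯4 = major second; E♯4→G♯4 = minor third; G♯4→F♯5 = minor seventh.
The largest is G♯4 to F♯5, a minor seventh (10 semitones).

m7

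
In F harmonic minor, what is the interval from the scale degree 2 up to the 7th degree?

Spelling F harmonic minor: F G Ab Bb C Db E.
Scale degree 2 = G; 7th degree = E.
Counting 6 letters and 9 half steps from G gives a major sixth.

major sixth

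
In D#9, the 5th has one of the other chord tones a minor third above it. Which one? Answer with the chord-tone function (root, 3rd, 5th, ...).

7th

D#9: D#, F##, A#, C#, E#.
The 5th is A#. A minor third above A# is C#.
C# is the chord's 7th.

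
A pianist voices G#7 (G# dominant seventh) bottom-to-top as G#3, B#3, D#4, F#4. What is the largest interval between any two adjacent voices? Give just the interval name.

Adjacent intervals: G#3→B#3 = major third; B#3→D#4 = minor third; D#4→F#4 = minor third.
The largest is G#3 to B#3, a major third (4 semitones).

major 3rd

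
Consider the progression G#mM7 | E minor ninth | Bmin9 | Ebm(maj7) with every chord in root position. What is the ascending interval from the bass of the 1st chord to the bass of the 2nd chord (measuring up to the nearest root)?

The roots are G# and E.
From G# to E: 8 semitones over a sixth = minor.

m6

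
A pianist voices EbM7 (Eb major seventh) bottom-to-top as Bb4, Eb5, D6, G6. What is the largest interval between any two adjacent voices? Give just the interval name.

Adjacent intervals: Bb4→Eb5 = perfect fourth; Eb5→D6 = major seventh; D6→G6 = perfect fourth.
The largest is Eb5 to D6, a major seventh (11 semitones).

major seventh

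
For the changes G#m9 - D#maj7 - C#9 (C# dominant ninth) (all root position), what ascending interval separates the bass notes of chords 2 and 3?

minor 7th

The roots are D# and C#.
7 letter names make it a seventh; at 10 semitones (a half step narrower than major) the quality is minor.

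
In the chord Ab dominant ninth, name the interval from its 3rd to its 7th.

diminished fifth

Spelling the chord: Ab C Eb Gb Bb.
That puts C below Gb.
C up to Gb is 6 semitones, a half step narrower than a perfect fifth, so the interval is diminished.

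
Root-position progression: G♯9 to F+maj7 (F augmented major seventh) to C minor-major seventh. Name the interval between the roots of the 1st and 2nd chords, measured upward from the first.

The roots are G♯ and F.
From G♯ to F: 9 semitones over a seventh = diminished.

diminished 7th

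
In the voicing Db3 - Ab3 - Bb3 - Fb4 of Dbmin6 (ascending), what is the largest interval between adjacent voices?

Adjacent intervals: Db3→Ab3 = perfect fifth; Ab3→Bb3 = major second; Bb3→Fb4 = diminished fifth.
The largest is Db3 to Ab3, a perfect fifth (7 semitones).

P5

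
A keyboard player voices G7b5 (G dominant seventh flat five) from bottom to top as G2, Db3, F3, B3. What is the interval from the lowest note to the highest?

M10

The outer voices are G2 and B3.
G up to B spans 10 letter names and 16 semitones — a major tenth.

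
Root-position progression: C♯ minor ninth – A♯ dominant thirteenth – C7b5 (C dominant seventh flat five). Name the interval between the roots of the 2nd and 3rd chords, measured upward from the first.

diminished 3rd

The roots are A♯ and C.
3 letter names make it a third; at 2 semitones (a whole step narrower than major) the quality is diminished.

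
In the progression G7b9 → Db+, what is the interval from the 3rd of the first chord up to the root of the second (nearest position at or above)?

G7b9 has B as its 3rd, and Db+ has Db as its root.
From B to Db: 2 semitones over a third = diminished.

diminished 3rd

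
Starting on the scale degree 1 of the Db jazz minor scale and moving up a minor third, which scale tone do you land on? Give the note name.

Fb

The scale is Db Eb Fb Gb Ab Bb C.
The scale degree 1 is Db; a minor third above that is Fb — scale degree 3.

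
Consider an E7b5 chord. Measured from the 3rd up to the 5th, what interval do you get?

diminished third

The chord tones of E7b5 (E dominant seventh flat five) are E–G♯–B♭–D.
3rd = G♯; 5th = B♭.
From G♯ to B♭: 2 semitones over a third = diminished.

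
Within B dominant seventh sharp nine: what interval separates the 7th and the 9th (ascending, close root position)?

The chord tones of B7#9 (B dominant seventh sharp nine) are B-D♯-F♯-A-C𝄪.
7th = A; 9th = C𝄪.
From A to C𝄪: 5 semitones over a third = augmented.

augmented 3rd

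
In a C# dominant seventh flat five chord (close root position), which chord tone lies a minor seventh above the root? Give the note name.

B

C#7b5: C# E# G B.
The root is C#. A minor seventh above C# is B.
B is the chord's 7th.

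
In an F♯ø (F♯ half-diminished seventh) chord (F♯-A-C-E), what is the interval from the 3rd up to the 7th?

perfect fifth

So we need the interval from A up to E.
Counting 5 letters and 7 half steps from A gives a perfect fifth.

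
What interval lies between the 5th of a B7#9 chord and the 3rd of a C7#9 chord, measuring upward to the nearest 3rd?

B7#9 has F♯ as its 5th, and C7#9 has E as its 3rd.
F♯ up to E is 10 semitones, a half step narrower than a major seventh, so the interval is minor.

m7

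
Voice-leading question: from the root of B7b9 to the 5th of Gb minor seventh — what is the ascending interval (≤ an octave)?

The root of B7b9 is B; the 5th of Gb minor seventh is Db.
3 letter names make it a third; at 2 semitones (a whole step narrower than major) the quality is diminished.

diminished 3rd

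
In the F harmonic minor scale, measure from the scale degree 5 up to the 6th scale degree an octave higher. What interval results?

The scale runs F G A♭ B♭ C D♭ E.
The scale degree 5 is C and the 6th degree (up an octave) is D♭.
C up to D♭ is 13 semitones, a half step narrower than a major ninth, so the interval is minor.

m9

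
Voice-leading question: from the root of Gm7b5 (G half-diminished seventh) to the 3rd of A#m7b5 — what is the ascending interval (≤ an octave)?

augmented 4th

The root of Gm7b5 (G half-diminished seventh) is G; the 3rd of A#m7b5 is C#.
4 letter names make it a fourth; at 6 semitones (a half step wider than perfect) the quality is augmented.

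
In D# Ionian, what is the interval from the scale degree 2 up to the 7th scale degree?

Spelling D# Ionian: D# E# F## G# A# B# C##.
So we need the interval from E# up to C##.
From E# to C## is 9 semitones, exactly the major sixth.

M6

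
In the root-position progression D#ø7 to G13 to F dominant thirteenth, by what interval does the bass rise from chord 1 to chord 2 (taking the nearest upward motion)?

The roots are D# and G.
From D# to G: 4 semitones over a fourth = diminished.

diminished 4th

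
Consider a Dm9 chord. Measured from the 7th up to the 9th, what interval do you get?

major third

D minor ninth: D F A C E.
That puts C below E.
From C to E is 4 semitones, exactly the major third.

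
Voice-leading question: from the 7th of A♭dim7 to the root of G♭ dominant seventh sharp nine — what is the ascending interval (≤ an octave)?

augmented unison

The 7th of A♭dim7 is G𝄫; the root of G♭ dominant seventh sharp nine is G♭.
1 letter names make it a unison; at 1 semitone (a half step wider than perfect) the quality is augmented.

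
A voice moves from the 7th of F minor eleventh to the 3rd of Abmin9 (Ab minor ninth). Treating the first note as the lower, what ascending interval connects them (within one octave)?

F minor eleventh has Eb as its 7th, and Abmin9 (Ab minor ninth) has Cb as its 3rd.
Eb up to Cb is 8 semitones, a half step narrower than a major sixth, so the interval is minor.

m6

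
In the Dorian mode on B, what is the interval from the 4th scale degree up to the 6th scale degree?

Spelling the Dorian mode on B: B C# D E F# G# A.
So we need the interval from E up to G#.
Counting 3 letters and 4 half steps from E gives a major third.

major third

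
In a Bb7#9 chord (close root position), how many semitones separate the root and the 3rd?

4

Bb7#9: Bb–D–F–Ab–C#.
Bb to D is a major third: 4 semitones.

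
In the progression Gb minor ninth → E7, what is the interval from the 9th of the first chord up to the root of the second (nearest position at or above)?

Gb minor ninth has Ab as its 9th, and E7 has E as its root.
5 letter names make it a fifth; at 8 semitones (a half step wider than perfect) the quality is augmented.

augmented 5th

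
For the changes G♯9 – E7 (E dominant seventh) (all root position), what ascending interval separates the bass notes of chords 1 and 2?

The roots are G♯ and E.
6 letter names make it a sixth; at 8 semitones (a half step narrower than major) the quality is minor.

minor sixth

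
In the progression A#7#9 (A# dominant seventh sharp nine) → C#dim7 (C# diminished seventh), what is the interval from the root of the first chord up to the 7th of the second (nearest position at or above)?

diminished second

The root of A#7#9 (A# dominant seventh sharp nine) is A#; the 7th of C#dim7 (C# diminished seventh) is Bb.
From A# to Bb: 0 semitones over a second = diminished.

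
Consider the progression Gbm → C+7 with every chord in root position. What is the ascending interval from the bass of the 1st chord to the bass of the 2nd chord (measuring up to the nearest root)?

The roots are Gb and C.
4 letter names make it a fourth; at 6 semitones (a half step wider than perfect) the quality is augmented.

A4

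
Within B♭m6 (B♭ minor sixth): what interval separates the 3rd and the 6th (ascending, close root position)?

The chord tones of B♭ minor sixth are B♭ D♭ F G.
That puts D♭ below G.
D♭ up to G is 6 semitones, a half step wider than a perfect fourth, so the interval is augmented.

augmented fourth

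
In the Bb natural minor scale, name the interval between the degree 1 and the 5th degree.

perfect 5th

The scale runs Bb C Db Eb F Gb Ab.
So we need the interval from Bb up to F.
From Bb to F is 7 semitones, exactly the perfect fifth.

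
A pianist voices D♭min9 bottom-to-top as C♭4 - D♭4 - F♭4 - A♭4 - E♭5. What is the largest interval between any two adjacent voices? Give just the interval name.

Adjacent intervals: C♭4→D♭4 = major second; D♭4→F♭4 = minor third; F♭4→A♭4 = major third; A♭4→E♭5 = perfect fifth.
The largest is A♭4 to E♭5, a perfect fifth (7 semitones).

perfect fifth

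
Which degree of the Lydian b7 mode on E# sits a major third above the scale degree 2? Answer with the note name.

A##

The scale is E# F## G## A## B# C## D#.
The scale degree 2 is F##; a major third above that is A## — scale degree 4.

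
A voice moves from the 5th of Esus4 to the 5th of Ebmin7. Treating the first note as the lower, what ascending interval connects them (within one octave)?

d8

Esus4 has B as its 5th, and Ebmin7 has Bb as its 5th.
8 letter names make it an octave; at 11 semitones (a half step narrower than perfect) the quality is diminished.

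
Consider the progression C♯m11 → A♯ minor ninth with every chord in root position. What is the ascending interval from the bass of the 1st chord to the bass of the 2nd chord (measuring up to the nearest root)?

The roots are C♯ and A♯.
C♯ up to A♯ spans 6 letter names and 9 semitones — a major sixth.

major sixth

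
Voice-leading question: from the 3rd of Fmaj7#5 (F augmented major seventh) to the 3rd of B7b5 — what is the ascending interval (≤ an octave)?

augmented 4th

The 3rd of Fmaj7#5 (F augmented major seventh) is A; the 3rd of B7b5 is D#.
From A to D#: 6 semitones over a fourth = augmented.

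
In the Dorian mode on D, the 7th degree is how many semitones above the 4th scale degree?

The scale is D E F G A B C.
G up to C is a perfect fourth — 5 semitones.

5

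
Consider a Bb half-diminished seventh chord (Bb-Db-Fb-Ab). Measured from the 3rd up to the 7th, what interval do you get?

That puts Db below Ab.
Db up to Ab spans 5 letter names and 7 semitones — a perfect fifth.

perfect fifth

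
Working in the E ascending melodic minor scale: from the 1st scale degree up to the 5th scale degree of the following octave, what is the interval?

Spelling the E ascending melodic minor scale: E F# G A B C# D#.
The 1st scale degree is E and the 5th degree (up an octave) is B.
From E to B is 19 semitones, exactly the perfect twelfth.

perfect 12th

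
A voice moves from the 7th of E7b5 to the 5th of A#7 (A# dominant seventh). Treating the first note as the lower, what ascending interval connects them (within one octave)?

E7b5 has D as its 7th, and A#7 (A# dominant seventh) has E# as its 5th.
From D to E#: 3 semitones over a second = augmented.

augmented second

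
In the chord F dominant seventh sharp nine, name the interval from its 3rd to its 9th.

major 7th

Spelling the chord: F, A, C, Eb, G#.
That puts A below G#.
From A to G# is 11 semitones, exactly the major seventh.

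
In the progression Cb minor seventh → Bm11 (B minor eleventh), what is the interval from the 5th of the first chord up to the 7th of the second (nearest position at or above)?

The 5th of Cb minor seventh is Gb; the 7th of Bm11 (B minor eleventh) is A.
2 letter names make it a second; at 3 semitones (a half step wider than major) the quality is augmented.

augmented 2nd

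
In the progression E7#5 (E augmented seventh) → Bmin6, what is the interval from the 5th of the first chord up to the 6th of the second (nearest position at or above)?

minor sixth

E7#5 (E augmented seventh) has B♯ as its 5th, and Bmin6 has G♯ as its 6th.
From B♯ to G♯: 8 semitones over a sixth = minor.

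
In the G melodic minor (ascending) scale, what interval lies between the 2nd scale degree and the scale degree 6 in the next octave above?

perfect twelfth

Spelling the G melodic minor (ascending) scale: G A Bb C D E F#.
That puts A below E.
Counting 12 letters and 19 half steps from A gives a perfect twelfth.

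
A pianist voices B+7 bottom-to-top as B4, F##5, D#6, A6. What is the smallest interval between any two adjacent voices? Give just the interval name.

d5

Adjacent intervals: B4→F##5 = augmented fifth; F##5→D#6 = minor sixth; D#6→A6 = diminished fifth.
The smallest is D#6 to A6, a diminished fifth (6 semitones).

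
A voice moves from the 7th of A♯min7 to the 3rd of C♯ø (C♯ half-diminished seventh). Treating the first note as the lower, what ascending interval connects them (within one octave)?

The 7th of A♯min7 is G♯; the 3rd of C♯ø (C♯ half-diminished seventh) is E.
From G♯ to E: 8 semitones over a sixth = minor.

minor sixth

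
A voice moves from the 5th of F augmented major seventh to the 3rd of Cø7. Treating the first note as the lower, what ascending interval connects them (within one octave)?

F augmented major seventh has C♯ as its 5th, and Cø7 has E♭ as its 3rd.
From C♯ to E♭: 2 semitones over a third = diminished.

diminished 3rd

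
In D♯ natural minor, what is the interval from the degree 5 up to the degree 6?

minor second

The scale runs D♯ E♯ F♯ G♯ A♯ B C♯.
So we need the interval from A♯ up to B.
A♯ up to B is 1 semitone, a half step narrower than a major second, so the interval is minor.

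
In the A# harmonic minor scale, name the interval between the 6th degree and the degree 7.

Spelling the A# harmonic minor scale: A# B# C# D# E# F# G##.
So we need the interval from F# up to G##.
2 letter names make it a second; at 3 semitones (a half step wider than major) the quality is augmented.

A2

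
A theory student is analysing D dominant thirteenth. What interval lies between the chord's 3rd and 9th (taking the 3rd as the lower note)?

D13 (D dominant thirteenth) is spelled D F# A C E B.
3rd = F#; 9th = E.
F# up to E is 10 semitones, a half step narrower than a major seventh, so the interval is minor.

m7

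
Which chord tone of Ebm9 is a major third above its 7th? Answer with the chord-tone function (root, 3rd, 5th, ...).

9th

The chord tones of Ebm9 are Eb, Gb, Bb, Db, F.
The 7th is Db. A major third above Db is F.
F is the chord's 9th.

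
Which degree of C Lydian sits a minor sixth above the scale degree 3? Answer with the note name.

C

The scale is C D E F♯ G A B.
The scale degree 3 is E; a minor sixth above that is C — scale degree 1.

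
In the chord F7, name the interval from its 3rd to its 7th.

diminished fifth

F dominant seventh: F, A, C, E♭.
So we need the interval from A up to E♭.
From A to E♭: 6 semitones over a fifth = diminished.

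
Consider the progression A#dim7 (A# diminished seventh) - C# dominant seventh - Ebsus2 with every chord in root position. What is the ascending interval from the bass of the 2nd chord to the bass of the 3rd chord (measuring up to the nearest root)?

diminished 3rd

The roots are C# and Eb.
From C# to Eb: 2 semitones over a third = diminished.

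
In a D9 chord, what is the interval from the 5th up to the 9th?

perfect fifth

Spelling the chord: D-F♯-A-C-E.
The 5th is A and the 9th is E.
Counting 5 letters and 7 half steps from A gives a perfect fifth.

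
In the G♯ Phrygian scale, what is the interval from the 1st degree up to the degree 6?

The scale runs G♯ A B C♯ D♯ E F♯.
So we need the interval from G♯ up to E.
From G♯ to E: 8 semitones over a sixth = minor.

minor sixth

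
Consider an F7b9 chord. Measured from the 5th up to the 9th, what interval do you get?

F7b9: F A C E♭ G♭.
5th = C; 9th = G♭.
C up to G♭ is 6 semitones, a half step narrower than a perfect fifth, so the interval is diminished.

diminished fifth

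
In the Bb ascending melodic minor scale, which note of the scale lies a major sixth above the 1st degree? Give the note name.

G

The scale is Bb C Db Eb F G A.
The 1st degree is Bb; a major sixth above that is G — scale degree 6.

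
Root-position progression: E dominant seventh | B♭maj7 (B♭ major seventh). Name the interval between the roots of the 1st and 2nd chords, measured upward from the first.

The roots are E and B♭.
E up to B♭ is 6 semitones, a half step narrower than a perfect fifth, so the interval is diminished.

diminished 5th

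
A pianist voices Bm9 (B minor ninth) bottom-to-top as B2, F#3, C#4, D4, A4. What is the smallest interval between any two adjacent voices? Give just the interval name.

Adjacent intervals: B2→F#3 = perfect fifth; F#3→C#4 = perfect fifth; C#4→D4 = minor second; D4→A4 = perfect fifth.
The smallest is C#4 to D4, a minor second (1 semitone).

minor 2nd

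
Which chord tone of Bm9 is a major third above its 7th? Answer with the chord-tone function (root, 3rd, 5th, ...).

9th

Bmin9 is spelled B D F# A C#.
The 7th is A. A major third above A is C#.
C# is the chord's 9th.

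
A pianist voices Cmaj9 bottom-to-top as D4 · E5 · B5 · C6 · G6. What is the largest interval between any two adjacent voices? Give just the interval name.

M9

Adjacent intervals: D4→E5 = major ninth; E5→B5 = perfect fifth; B5→C6 = minor second; C6→G6 = perfect fifth.
The largest is D4 to E5, a major ninth (14 semitones).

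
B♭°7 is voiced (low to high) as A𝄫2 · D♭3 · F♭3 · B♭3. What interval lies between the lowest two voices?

Those voices are A𝄫2 and D♭3.
4 letter names make it a fourth; at 6 semitones (a half step wider than perfect) the quality is augmented.

augmented fourth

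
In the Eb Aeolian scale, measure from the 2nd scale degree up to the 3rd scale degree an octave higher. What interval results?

minor 9th

Eb natural minor: Eb F Gb Ab Bb Cb Db.
The 2nd scale degree is F and the scale degree 3 (up an octave) is Gb.
From F to Gb: 13 semitones over a ninth = minor.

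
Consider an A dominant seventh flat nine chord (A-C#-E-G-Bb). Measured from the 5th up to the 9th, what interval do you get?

So we need the interval from E up to Bb.
E up to Bb is 6 semitones, a half step narrower than a perfect fifth, so the interval is diminished.

diminished fifth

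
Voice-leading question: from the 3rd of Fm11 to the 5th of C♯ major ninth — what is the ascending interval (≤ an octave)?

Fm11 has A♭ as its 3rd, and C♯ major ninth has G♯ as its 5th.
From A♭ to G♯: 12 semitones over a seventh = augmented.

augmented seventh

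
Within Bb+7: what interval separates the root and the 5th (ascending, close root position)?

A5

Bb+7 (Bb augmented seventh): Bb-D-F#-Ab.
So we need the interval from Bb up to F#.
5 letter names make it a fifth; at 8 semitones (a half step wider than perfect) the quality is augmented.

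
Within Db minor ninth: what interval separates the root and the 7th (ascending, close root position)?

minor seventh

Spelling the chord: Db Fb Ab Cb Eb.
The root is Db and the 7th is Cb.
7 letter names make it a seventh; at 10 semitones (a half step narrower than major) the quality is minor.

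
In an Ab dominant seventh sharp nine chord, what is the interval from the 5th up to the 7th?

Spelling the chord: Ab C Eb Gb B.
5th = Eb; 7th = Gb.
3 letter names make it a third; at 3 semitones (a half step narrower than major) the quality is minor.

minor 3rd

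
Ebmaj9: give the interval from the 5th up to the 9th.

Ebmaj9 is spelled Eb G Bb D F.
5th = Bb; 9th = F.
From Bb to F is 7 semitones, exactly the perfect fifth.

perfect fifth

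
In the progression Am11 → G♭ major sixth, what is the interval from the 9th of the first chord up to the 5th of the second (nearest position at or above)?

d3

Am11 has B as its 9th, and G♭ major sixth has D♭ as its 5th.
B up to D♭ is 2 semitones, a whole step narrower than a major third, so the interval is diminished.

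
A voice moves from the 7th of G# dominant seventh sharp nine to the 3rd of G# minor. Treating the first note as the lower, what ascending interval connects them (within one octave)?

The 7th of G# dominant seventh sharp nine is F#; the 3rd of G# minor is B.
From F# to B is 5 semitones, exactly the perfect fourth.

perfect fourth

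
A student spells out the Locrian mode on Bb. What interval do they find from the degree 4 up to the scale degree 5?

minor second

Spelling the Locrian mode on Bb: Bb Cb Db Eb Fb Gb Ab.
So we need the interval from Eb up to Fb.
Eb up to Fb is 1 semitone, a half step narrower than a major second, so the interval is minor.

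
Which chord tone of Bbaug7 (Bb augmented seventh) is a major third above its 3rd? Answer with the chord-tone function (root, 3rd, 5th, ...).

5th

The chord tones of Bb augmented seventh are Bb–D–F#–Ab.
The 3rd is D. A major third above D is F#.
F# is the chord's 5th.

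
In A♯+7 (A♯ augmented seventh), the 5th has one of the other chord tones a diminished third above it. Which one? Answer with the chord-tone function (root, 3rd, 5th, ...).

7th

A♯+7 is spelled A♯-C𝄪-E𝄪-G♯.
The 5th is E𝄪. A diminished third above E𝄪 is G♯.
G♯ is the chord's 7th.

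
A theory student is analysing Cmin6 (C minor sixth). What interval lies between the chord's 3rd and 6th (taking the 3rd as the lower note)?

Spelling the chord: C-E♭-G-A.
So we need the interval from E♭ up to A.
4 letter names make it a fourth; at 6 semitones (a half step wider than perfect) the quality is augmented.

A4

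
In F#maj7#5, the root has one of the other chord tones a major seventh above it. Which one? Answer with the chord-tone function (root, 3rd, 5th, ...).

7th

F#maj7#5 (F# augmented major seventh) is spelled F#–A#–C##–E#.
The root is F#. A major seventh above F# is E#.
E# is the chord's 7th.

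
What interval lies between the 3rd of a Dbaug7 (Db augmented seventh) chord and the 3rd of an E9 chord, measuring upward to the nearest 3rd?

A2

Dbaug7 (Db augmented seventh) has F as its 3rd, and E9 has G# as its 3rd.
From F to G#: 3 semitones over a second = augmented.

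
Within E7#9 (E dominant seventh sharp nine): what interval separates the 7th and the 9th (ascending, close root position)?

augmented third

E7#9 is spelled E–G#–B–D–F##.
That puts D below F##.
D up to F## is 5 semitones, a half step wider than a major third, so the interval is augmented.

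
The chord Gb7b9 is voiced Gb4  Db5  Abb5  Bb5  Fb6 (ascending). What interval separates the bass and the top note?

minor 14th

The outer voices are Gb4 and Fb6.
14 letter names make it a fourteenth; at 22 semitones (a half step narrower than major) the quality is minor.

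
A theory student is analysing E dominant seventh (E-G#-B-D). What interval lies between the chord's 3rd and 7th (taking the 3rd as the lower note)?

So we need the interval from G# up to D.
G# up to D is 6 semitones, a half step narrower than a perfect fifth, so the interval is diminished.

diminished 5th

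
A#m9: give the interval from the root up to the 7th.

Spelling the chord: A#-C#-E#-G#-B#.
Root = A#; 7th = G#.
A# up to G# is 10 semitones, a half step narrower than a major seventh, so the interval is minor.

minor seventh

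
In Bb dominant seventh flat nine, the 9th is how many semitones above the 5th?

6

The chord tones of Bb dominant seventh flat nine are Bb, D, F, Ab, Cb.
F to Cb is a diminished fifth: 6 semitones.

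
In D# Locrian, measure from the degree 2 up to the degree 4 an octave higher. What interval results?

major tenth

The scale runs D# E F# G# A B C#.
That puts E below G#.
From E to G# is 16 semitones, exactly the major tenth.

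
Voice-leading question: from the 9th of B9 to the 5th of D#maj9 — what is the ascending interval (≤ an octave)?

The 9th of B9 is C#; the 5th of D#maj9 is A#.
C# up to A# spans 6 letter names and 9 semitones — a major sixth.

major 6th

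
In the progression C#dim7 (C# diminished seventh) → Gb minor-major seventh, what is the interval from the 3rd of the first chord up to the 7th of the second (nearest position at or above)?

minor 2nd

The 3rd of C#dim7 (C# diminished seventh) is E; the 7th of Gb minor-major seventh is F.
E up to F is 1 semitone, a half step narrower than a major second, so the interval is minor.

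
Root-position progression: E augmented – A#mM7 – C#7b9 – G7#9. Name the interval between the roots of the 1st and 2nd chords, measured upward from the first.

The roots are E and A#.
4 letter names make it a fourth; at 6 semitones (a half step wider than perfect) the quality is augmented.

augmented 4th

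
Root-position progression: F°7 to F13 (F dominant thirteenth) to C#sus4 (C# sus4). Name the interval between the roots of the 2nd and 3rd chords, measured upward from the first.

The roots are F and C#.
5 letter names make it a fifth; at 8 semitones (a half step wider than perfect) the quality is augmented.

augmented fifth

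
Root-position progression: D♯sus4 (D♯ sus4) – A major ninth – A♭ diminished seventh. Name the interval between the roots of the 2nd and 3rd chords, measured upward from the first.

d8

The roots are A and A♭.
From A to A♭: 11 semitones over an octave = diminished.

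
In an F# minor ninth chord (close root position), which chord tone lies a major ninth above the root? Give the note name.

G#

F# minor ninth is spelled F#–A–C#–E–G#.
The root is F#. A major ninth above F# is G#.
G# is the chord's 9th.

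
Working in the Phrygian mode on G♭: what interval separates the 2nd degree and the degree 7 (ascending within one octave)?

The scale runs G♭ A𝄫 B𝄫 C♭ D♭ E𝄫 F♭.
2nd degree = A𝄫; degree 7 = F♭.
Counting 6 letters and 9 half steps from A𝄫 gives a major sixth.

M6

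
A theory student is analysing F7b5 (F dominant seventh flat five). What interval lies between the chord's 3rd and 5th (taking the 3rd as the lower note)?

d3

Spelling the chord: F-A-C♭-E♭.
3rd = A; 5th = C♭.
From A to C♭: 2 semitones over a third = diminished.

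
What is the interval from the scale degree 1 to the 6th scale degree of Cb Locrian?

Cb locrian: Cb Dbb Ebb Fb Gbb Abb Bbb.
The scale degree 1 is Cb and the scale degree 6 is Abb.
From Cb to Abb: 8 semitones over a sixth = minor.

minor sixth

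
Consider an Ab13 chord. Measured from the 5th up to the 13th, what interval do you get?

Ab dominant thirteenth: Ab C Eb Gb Bb F.
So we need the interval from Eb up to F.
Counting 9 letters and 14 half steps from Eb gives a major ninth.

major 9th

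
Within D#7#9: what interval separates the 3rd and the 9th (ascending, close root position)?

major seventh

D# dominant seventh sharp nine is spelled D#-F##-A#-C#-E##.
That puts F## below E##.
Counting 7 letters and 11 half steps from F## gives a major seventh.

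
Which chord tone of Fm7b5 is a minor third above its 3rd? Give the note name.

Cb

The chord tones of Fø7 are F-Ab-Cb-Eb.
The 3rd is Ab. A minor third above Ab is Cb.
Cb is the chord's 5th.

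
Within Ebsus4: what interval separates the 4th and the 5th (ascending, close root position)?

major second

Spelling the chord: Eb-Ab-Bb.
4th = Ab; 5th = Bb.
From Ab to Bb is 2 semitones, exactly the major second.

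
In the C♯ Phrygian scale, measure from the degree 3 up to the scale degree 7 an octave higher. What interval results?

The scale runs C♯ D E F♯ G♯ A B.
So we need the interval from E up to B.
From E to B is 19 semitones, exactly the perfect twelfth.

perfect twelfth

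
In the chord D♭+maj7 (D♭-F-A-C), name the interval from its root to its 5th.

augmented 5th

The root is D♭ and the 5th is A.
D♭ up to A is 8 semitones, a half step wider than a perfect fifth, so the interval is augmented.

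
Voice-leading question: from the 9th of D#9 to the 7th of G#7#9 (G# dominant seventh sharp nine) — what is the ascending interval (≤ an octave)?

minor second

D#9 has E# as its 9th, and G#7#9 (G# dominant seventh sharp nine) has F# as its 7th.
E# up to F# is 1 semitone, a half step narrower than a major second, so the interval is minor.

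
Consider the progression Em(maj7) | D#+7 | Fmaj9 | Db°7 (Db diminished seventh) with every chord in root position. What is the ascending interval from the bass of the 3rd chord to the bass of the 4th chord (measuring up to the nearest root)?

The roots are F and Db.
F up to Db is 8 semitones, a half step narrower than a major sixth, so the interval is minor.

minor sixth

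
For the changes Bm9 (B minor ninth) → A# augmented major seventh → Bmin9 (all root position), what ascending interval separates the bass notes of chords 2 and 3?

minor second

The roots are A# and B.
2 letter names make it a second; at 1 semitone (a half step narrower than major) the quality is minor.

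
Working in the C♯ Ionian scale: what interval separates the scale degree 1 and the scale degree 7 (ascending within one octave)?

major seventh

Spelling the C♯ Ionian scale: C♯ D♯ E♯ F♯ G♯ A♯ B♯.
That puts C♯ below B♯.
From C♯ to B♯ is 11 semitones, exactly the major seventh.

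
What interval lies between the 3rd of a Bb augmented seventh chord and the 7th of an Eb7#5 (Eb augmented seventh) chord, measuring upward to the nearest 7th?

Bb augmented seventh has D as its 3rd, and Eb7#5 (Eb augmented seventh) has Db as its 7th.
D up to Db is 11 semitones, a half step narrower than a perfect octave, so the interval is diminished.

diminished octave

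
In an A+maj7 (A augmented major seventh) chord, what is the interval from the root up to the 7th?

M7

A+maj7 (A augmented major seventh) is spelled A C# E# G#.
That puts A below G#.
From A to G# is 11 semitones, exactly the major seventh.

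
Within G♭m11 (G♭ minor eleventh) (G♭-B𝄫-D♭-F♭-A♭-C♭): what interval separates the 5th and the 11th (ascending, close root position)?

So we need the interval from D♭ up to C♭.
D♭ up to C♭ is 10 semitones, a half step narrower than a major seventh, so the interval is minor.

minor seventh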